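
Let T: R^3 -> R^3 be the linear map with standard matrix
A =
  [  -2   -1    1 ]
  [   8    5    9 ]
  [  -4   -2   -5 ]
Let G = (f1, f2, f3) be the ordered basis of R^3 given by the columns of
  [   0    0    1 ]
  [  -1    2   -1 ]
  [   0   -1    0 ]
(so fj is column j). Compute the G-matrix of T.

[[0, 0, 2], [-2, -1, 2], [1, -3, -1]]

With P the matrix whose columns are f1, ..., f3, [T]_G = P^(-1) A P.
Column by column: T(f1) = A f1 = (1, -5, 2); its G-coordinates (0, -2, 1) give column 1.
Continuing for each basis vector yields [T]_G = [[0, 0, 2], [-2, -1, 2], [1, -3, -1]].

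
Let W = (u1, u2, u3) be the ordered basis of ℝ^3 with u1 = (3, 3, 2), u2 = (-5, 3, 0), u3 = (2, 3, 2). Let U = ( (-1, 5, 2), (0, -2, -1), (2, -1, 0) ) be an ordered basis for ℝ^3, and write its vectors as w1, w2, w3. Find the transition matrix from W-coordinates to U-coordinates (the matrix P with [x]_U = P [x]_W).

Take x = uj: its W-coordinates are the j-th standard unit vector, so P e_j — column j of P — equals [uj]_U.
u1 = w1 + 0·w2 + 2w3, giving column 1 = (1, 0, 2); repeating for each j gives P = [[1, 1, 0], [0, 2, -2], [2, -2, 1]].

[[1, 1, 0], [0, 2, -2], [2, -2, 1]]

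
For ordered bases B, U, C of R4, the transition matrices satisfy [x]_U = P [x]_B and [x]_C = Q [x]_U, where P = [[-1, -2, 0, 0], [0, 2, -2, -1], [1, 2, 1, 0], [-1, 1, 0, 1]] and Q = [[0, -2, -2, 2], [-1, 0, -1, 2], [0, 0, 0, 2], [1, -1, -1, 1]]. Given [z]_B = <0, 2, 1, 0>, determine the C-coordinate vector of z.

<-10, 3, 4, -9>

Composing the changes, [z]_C = Q P [z]_B.
Q P = [[-4, -6, 2, 4], [-2, 2, -1, 2], [-2, 2, 0, 2], [-3, -5, 1, 2]]; applying this to <0, 2, 1, 0> gives <-10, 3, 4, -9>.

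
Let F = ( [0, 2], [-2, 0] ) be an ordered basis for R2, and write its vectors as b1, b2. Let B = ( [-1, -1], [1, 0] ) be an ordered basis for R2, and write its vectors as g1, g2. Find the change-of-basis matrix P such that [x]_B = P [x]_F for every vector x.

Take x = bj: its F-coordinates are the j-th standard unit vector, so P e_j — column j of P — equals [bj]_B.
b1 = -2g1 - 2g2, giving column 1 = [-2, -2]; repeating for each j gives P = [[-2, 0], [-2, -2]].

[[-2, 0], [-2, -2]]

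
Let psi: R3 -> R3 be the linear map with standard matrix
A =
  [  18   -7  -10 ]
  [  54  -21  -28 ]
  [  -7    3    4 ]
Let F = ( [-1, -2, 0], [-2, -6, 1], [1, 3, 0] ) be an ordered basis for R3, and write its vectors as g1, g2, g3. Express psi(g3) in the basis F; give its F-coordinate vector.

Column 3 of [psi]_F is the F-coordinate vector of psi(g3).
In standard coordinates psi(g3) = A g3 = [-3, -9, 2].
Converting to F: [-3, -9, 2] = 0·g1 + 2g2 + g3, so the coordinate vector is [0, 2, 1].

[0, 2, 1]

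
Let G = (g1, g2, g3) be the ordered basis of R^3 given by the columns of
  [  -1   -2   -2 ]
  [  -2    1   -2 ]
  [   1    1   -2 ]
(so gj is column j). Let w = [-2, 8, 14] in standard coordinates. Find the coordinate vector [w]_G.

We seek scalars with c_1 g1 + ... + c_3 g3 = w; equivalently solve M c = w where the columns of M are g1, ..., g3.
Row-reducing the augmented matrix [M | w] gives c = (2, 4, -4).
Check: 2g1 + 4g2 - 4g3 = [-2, 8, 14].

[2, 4, -4]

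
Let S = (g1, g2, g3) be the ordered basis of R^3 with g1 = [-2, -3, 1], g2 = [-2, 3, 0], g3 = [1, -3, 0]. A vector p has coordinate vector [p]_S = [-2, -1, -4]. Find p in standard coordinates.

The coordinates say p = -2g1 - g2 - 4g3; adding the scaled basis vectors gives [2, 15, -2].

[2, 15, -2]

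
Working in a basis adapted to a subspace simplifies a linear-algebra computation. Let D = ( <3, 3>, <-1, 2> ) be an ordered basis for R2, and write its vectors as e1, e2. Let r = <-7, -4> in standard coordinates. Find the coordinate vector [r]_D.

[r]_D is the unique c with M c = r, where M has columns e1, e2.
System: 3c_1 - c_2 = -7, 3c_1 + 2c_2 = -4; solving gives c_1 = -2, c_2 = 1.
Check: -2e1 + e2 = <-7, -4>.

<-2, 1>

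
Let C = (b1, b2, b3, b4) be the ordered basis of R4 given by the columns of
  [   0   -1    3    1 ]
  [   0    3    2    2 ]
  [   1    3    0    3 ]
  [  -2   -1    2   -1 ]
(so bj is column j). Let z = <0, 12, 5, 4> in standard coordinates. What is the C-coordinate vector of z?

<-1, 4, 2, -2>

We seek scalars with c_1 b1 + ... + c_4 b4 = z; equivalently solve M c = z where the columns of M are b1, ..., b4.
Gaussian elimination on [M | z] yields c = (-1, 4, 2, -2).
Check: -b1 + 4b2 + 2b3 - 2b4 = <0, 12, 5, 4>.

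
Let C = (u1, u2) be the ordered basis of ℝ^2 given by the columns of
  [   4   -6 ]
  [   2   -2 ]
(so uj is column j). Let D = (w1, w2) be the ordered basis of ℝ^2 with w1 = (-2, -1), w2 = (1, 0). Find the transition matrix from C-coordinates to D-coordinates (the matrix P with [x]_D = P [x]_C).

[[-2, 2], [0, -2]]

Column j of P is [uj]_D, since P maps C-coordinates to D-coordinates.
Expressing u1 in D: u1 = -2w1 + 0·w2, so column 1 of P is (-2, 0).
Doing the same for each uj gives P = [[-2, 2], [0, -2]].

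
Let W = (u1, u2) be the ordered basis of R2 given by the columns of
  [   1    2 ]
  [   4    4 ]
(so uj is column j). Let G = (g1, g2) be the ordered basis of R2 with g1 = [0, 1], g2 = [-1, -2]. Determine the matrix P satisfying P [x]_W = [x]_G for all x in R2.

[[2, 0], [-1, -2]]

Let M have columns uj and N have columns gj. Then for every x, N [x]_G = x = M [x]_W, so P = N^(-1) M.
Since det N = 1, N^(-1) has integer entries; multiplying gives P = [[2, 0], [-1, -2]].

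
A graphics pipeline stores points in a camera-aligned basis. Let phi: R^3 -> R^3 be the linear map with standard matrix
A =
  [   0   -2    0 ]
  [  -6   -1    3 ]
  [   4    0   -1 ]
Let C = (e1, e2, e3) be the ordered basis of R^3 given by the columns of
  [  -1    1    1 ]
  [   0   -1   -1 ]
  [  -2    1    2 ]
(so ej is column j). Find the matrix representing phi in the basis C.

Let P have columns e1, ..., e3. Then [phi]_C = P^(-1) A P.
Here det P = 1, so P^(-1) is integer; computing A P first and then P^(-1)(A P) gives [[0, 0, -3], [2, 1, 2], [-2, 1, -3]].

[[0, 0, -3], [2, 1, 2], [-2, 1, -3]]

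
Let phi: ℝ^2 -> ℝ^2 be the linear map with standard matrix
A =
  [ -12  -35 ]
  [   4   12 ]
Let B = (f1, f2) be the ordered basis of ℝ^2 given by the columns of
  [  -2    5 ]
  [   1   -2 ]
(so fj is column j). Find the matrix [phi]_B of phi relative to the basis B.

With P the matrix whose columns are f1, f2, [phi]_B = P^(-1) A P.
Column by column: phi(f1) = A f1 = <-11, 4>; its B-coordinates <-2, -3> give column 1.
Continuing for each basis vector yields [phi]_B = [[-2, 0], [-3, 2]].

[[-2, 0], [-3, 2]]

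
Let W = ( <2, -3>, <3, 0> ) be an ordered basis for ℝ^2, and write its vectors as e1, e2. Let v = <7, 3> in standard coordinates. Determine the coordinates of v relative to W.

<-1, 3>

We seek scalars with c_1 e1 + c_2 e2 = v; equivalently solve M c = v where the columns of M are e1, e2.
System: 2c_1 + 3c_2 = 7, -3c_1 + 0c_2 = 3; solving gives c_1 = -1, c_2 = 3.
Check: -e1 + 3e2 = <7, 3>.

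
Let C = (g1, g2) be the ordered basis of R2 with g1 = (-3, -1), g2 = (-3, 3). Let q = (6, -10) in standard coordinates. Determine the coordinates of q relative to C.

(1, -3)

We seek scalars with c_1 g1 + c_2 g2 = q; equivalently solve M c = q where the columns of M are g1, g2.
System: -3c_1 - 3c_2 = 6, -c_1 + 3c_2 = -10; solving gives c_1 = 1, c_2 = -3.
Check: g1 - 3g2 = (6, -10).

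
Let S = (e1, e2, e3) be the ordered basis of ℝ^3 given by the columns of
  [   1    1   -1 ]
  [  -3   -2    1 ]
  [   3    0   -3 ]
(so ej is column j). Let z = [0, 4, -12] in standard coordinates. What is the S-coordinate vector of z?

[-4, 4, 0]

Write z = c_1 e1 + ... + c_3 e3 and solve for the c_i.
Row-reducing the augmented matrix [M | z] gives c = (-4, 4, 0).
Check: -4e1 + 4e2 + 0·e3 = [0, 4, -12].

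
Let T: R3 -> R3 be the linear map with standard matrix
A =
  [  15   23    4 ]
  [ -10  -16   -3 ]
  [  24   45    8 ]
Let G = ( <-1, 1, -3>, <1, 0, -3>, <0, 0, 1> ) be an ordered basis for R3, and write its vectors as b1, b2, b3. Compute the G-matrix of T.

[[3, -1, -3], [-1, 2, 1], [3, 3, 2]]

With P the matrix whose columns are b1, ..., b3, [T]_G = P^(-1) A P.
Column by column: T(b1) = A b1 = <-4, 3, -3>; its G-coordinates <3, -1, 3> give column 1.
Continuing for each basis vector yields [T]_G = [[3, -1, -3], [-1, 2, 1], [3, 3, 2]].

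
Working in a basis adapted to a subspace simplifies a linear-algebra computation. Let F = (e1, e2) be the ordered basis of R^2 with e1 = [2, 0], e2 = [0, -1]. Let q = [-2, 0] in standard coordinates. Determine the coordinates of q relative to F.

[-1, 0]

[q]_F is the unique c with M c = q, where M has columns e1, e2.
System: 2c_1 + 0c_2 = -2, 0c_1 - c_2 = 0; solving gives c_1 = -1, c_2 = 0.
Check: -e1 + 0·e2 = [-2, 0].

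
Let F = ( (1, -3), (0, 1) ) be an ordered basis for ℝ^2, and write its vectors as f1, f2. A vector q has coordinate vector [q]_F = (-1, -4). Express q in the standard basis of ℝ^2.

(-1, -1)

q = M [q]_F, where M has columns f1, f2.
Carrying out the matrix-vector product, q = (-1, -1).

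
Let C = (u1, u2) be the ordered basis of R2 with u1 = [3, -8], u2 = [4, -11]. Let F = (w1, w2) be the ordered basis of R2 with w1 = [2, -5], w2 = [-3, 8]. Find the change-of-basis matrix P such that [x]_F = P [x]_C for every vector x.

[[0, -1], [-1, -2]]

Column j of P is [uj]_F, since P maps C-coordinates to F-coordinates.
Expressing u1 in F: u1 = 0·w1 - w2, so column 1 of P is [0, -1].
Doing the same for each uj gives P = [[0, -1], [-1, -2]].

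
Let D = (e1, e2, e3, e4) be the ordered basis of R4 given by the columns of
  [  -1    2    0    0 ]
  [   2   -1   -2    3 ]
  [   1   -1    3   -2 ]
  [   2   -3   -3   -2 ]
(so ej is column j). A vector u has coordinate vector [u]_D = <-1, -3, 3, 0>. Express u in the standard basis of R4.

<-5, -5, 11, -2>

u = M [u]_D, where M has columns e1, ..., e4.
Carrying out the matrix-vector product, u = <-5, -5, 11, -2>.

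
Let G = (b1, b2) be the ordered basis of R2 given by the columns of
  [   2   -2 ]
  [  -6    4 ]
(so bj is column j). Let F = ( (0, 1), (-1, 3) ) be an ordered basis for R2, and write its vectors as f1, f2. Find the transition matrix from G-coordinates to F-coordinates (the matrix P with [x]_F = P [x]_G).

Column j of P is [bj]_F, since P maps G-coordinates to F-coordinates.
Expressing b1 in F: b1 = 0·f1 - 2f2, so column 1 of P is (0, -2).
Doing the same for each bj gives P = [[0, -2], [-2, 2]].

[[0, -2], [-2, 2]]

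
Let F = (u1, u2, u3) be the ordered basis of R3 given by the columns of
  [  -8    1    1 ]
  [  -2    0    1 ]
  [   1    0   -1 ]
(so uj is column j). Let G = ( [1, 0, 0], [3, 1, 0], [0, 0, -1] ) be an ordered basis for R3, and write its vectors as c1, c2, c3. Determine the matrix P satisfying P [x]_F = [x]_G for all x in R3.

[[-2, 1, -2], [-2, 0, 1], [-1, 0, 1]]

Take x = uj: its F-coordinates are the j-th standard unit vector, so P e_j — column j of P — equals [uj]_G.
u1 = -2c1 - 2c2 - c3, giving column 1 = [-2, -2, -1]; repeating for each j gives P = [[-2, 1, -2], [-2, 0, 1], [-1, 0, 1]].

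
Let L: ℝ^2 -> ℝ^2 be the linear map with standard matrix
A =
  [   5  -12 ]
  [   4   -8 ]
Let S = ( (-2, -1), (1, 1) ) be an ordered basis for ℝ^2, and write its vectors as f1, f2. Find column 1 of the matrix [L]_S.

Compute L(f1) = A f1 = (2, 0) in standard coordinates.
Then write this in S-coordinates: solve for y in y_1 f1 + y_2 f2 = (2, 0).
This gives y = (-2, -2), which is column 1 of [L]_S.

(-2, -2)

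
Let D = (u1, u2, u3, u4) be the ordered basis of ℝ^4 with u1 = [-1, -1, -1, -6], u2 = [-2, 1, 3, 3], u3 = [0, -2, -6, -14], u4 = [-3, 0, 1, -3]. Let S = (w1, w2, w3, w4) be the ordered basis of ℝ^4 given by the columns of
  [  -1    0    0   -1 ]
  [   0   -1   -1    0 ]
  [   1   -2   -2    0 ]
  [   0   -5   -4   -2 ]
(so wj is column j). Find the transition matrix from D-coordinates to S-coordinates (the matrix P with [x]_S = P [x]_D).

[[1, 1, -2, 1], [2, -1, 2, -1], [-1, 0, 0, 1], [0, 1, 2, 2]]

Let M have columns uj and N have columns wj. Then for every x, N [x]_S = x = M [x]_D, so P = N^(-1) M.
Since det N = 1, N^(-1) has integer entries; multiplying gives P = [[1, 1, -2, 1], [2, -1, 2, -1], [-1, 0, 0, 1], [0, 1, 2, 2]].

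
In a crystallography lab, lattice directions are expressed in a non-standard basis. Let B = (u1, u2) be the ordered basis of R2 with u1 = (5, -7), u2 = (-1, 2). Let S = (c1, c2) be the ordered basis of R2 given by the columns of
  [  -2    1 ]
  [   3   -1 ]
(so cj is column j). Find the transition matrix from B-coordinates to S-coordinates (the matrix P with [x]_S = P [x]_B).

[[-2, 1], [1, 1]]

Column j of P is [uj]_S, since P maps B-coordinates to S-coordinates.
Expressing u1 in S: u1 = -2c1 + c2, so column 1 of P is (-2, 1).
Doing the same for each uj gives P = [[-2, 1], [1, 1]].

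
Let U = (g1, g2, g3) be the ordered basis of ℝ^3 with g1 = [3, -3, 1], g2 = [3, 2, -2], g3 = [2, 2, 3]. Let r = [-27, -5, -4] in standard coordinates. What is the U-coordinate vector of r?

Write r = c_1 g1 + ... + c_3 g3 and solve for the c_i.
Gaussian elimination on [M | r] yields c = (-3, -4, -3).
Check: -3g1 - 4g2 - 3g3 = [-27, -5, -4].

[-3, -4, -3]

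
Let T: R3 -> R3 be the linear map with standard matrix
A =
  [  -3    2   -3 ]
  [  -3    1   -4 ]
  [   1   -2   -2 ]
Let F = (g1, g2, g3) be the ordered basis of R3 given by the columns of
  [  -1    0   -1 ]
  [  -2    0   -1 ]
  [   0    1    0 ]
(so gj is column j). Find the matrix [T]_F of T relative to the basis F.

Let P have columns g1, ..., g3. Then [T]_F = P^(-1) A P.
Here det P = 1, so P^(-1) is integer; computing A P first and then P^(-1)(A P) gives [[-2, 1, -1], [3, -2, 1], [3, 2, 0]].

[[-2, 1, -1], [3, -2, 1], [3, 2, 0]]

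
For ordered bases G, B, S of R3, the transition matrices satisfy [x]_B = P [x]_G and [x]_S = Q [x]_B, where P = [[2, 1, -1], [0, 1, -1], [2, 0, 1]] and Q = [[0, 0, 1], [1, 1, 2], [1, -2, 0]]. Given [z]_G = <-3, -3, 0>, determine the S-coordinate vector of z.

<-6, -24, -3>

Composing the changes, [z]_S = Q P [z]_G.
Q P = [[2, 0, 1], [6, 2, 0], [2, -1, 1]]; applying this to <-3, -3, 0> gives <-6, -24, -3>.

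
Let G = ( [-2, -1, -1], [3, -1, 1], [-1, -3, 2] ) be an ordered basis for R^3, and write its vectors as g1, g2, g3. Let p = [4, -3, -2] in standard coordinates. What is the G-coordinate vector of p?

[p]_G is the unique c with M c = p, where M has columns g1, ..., g3.
Row-reducing the augmented matrix [M | p] gives c = (3, 3, -1).
Check: 3g1 + 3g2 - g3 = [4, -3, -2].

[3, 3, -1]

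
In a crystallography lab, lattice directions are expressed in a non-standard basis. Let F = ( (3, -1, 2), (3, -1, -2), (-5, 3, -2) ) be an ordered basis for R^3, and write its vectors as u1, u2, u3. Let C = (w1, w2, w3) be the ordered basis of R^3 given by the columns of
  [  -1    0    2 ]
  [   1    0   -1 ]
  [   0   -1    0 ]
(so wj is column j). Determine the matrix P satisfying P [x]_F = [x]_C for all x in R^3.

Column j of P is [uj]_C, since P maps F-coordinates to C-coordinates.
Expressing u1 in C: u1 = w1 - 2w2 + 2w3, so column 1 of P is (1, -2, 2).
Doing the same for each uj gives P = [[1, 1, 1], [-2, 2, 2], [2, 2, -2]].

[[1, 1, 1], [-2, 2, 2], [2, 2, -2]]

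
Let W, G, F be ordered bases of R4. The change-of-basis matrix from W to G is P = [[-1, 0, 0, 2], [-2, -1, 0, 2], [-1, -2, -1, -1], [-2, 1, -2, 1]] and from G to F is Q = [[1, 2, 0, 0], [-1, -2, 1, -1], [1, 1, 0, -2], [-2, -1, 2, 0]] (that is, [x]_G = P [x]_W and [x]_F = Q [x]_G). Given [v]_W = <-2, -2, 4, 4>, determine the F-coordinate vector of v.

First [v]_G = P [v]_W = <10, 14, -2, -2>.
Then [v]_F = Q [v]_G = <38, -38, 28, -38>.

<38, -38, 28, -38>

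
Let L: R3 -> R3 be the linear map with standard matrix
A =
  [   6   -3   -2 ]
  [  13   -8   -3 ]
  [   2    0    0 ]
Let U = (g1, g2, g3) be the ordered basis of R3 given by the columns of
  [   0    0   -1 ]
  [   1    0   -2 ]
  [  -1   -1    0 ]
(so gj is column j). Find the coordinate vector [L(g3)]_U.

(3, -1, 0)

Column 3 of [L]_U is the U-coordinate vector of L(g3).
In standard coordinates L(g3) = A g3 = (0, 3, -2).
Converting to U: (0, 3, -2) = 3g1 - g2 + 0·g3, so the coordinate vector is (3, -1, 0).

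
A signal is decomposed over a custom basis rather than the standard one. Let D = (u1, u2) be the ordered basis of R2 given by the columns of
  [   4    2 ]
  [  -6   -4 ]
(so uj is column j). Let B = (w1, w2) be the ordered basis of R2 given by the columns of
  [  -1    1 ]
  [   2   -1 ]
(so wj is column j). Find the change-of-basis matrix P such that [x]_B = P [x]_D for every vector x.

Let M have columns uj and N have columns wj. Then for every x, N [x]_B = x = M [x]_D, so P = N^(-1) M.
Since det N = -1, N^(-1) has integer entries; multiplying gives P = [[-2, -2], [2, 0]].

[[-2, -2], [2, 0]]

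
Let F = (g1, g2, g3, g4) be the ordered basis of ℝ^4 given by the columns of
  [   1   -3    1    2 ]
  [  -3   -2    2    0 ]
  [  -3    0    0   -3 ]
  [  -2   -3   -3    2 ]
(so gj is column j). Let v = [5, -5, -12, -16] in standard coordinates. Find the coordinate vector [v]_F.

[v]_F is the unique c with M c = v, where M has columns g1, ..., g4.
Row-reducing the augmented matrix [M | v] gives c = (3, 1, 3, 1).
Check: 3g1 + g2 + 3g3 + g4 = [5, -5, -12, -16].

[3, 1, 3, 1]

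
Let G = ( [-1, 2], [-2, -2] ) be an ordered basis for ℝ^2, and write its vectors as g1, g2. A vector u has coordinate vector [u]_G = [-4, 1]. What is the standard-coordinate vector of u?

[2, -10]

u = M [u]_G, where M has columns g1, g2.
Carrying out the matrix-vector product, u = [2, -10].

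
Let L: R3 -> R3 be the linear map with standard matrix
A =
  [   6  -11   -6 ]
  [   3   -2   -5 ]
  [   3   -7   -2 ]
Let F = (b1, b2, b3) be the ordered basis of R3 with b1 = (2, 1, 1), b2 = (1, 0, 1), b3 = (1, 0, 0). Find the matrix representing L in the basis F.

Let P have columns b1, ..., b3. Then [L]_F = P^(-1) A P.
Here det P = 1, so P^(-1) is integer; computing A P first and then P^(-1)(A P) gives [[-1, -2, 3], [-2, 3, 0], [-1, 1, 0]].

[[-1, -2, 3], [-2, 3, 0], [-1, 1, 0]]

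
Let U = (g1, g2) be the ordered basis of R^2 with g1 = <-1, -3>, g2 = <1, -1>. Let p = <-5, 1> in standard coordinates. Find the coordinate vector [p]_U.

<1, -4>

We seek scalars with c_1 g1 + c_2 g2 = p; equivalently solve M c = p where the columns of M are g1, g2.
System: -c_1 + c_2 = -5, -3c_1 - c_2 = 1; solving gives c_1 = 1, c_2 = -4.
Check: g1 - 4g2 = <-5, 1>.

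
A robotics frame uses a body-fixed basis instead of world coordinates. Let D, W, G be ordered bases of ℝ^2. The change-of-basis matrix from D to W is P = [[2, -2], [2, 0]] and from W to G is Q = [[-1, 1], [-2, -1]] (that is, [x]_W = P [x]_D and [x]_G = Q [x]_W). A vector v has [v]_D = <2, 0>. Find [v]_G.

<0, -12>

Composing the changes, [v]_G = Q P [v]_D.
Q P = [[0, 2], [-6, 4]]; applying this to <2, 0> gives <0, -12>.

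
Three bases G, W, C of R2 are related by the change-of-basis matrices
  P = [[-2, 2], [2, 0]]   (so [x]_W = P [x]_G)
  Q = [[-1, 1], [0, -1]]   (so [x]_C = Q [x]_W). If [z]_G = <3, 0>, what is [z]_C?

<12, -6>

First [z]_W = P [z]_G = <-6, 6>.
Then [z]_C = Q [z]_W = <12, -6>.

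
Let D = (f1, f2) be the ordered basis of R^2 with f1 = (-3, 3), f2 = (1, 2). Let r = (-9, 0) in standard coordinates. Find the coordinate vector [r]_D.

[r]_D is the unique c with M c = r, where M has columns f1, f2.
System: -3c_1 + c_2 = -9, 3c_1 + 2c_2 = 0; solving gives c_1 = 2, c_2 = -3.
Check: 2f1 - 3f2 = (-9, 0).

(2, -3)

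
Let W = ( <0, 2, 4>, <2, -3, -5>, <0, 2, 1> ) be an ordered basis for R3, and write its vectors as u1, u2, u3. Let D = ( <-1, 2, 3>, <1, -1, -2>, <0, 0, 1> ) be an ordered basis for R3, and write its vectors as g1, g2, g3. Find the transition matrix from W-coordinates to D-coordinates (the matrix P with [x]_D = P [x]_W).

Let M have columns uj and N have columns gj. Then for every x, N [x]_D = x = M [x]_W, so P = N^(-1) M.
Since det N = -1, N^(-1) has integer entries; multiplying gives P = [[2, -1, 2], [2, 1, 2], [2, 0, -1]].

[[2, -1, 2], [2, 1, 2], [2, 0, -1]]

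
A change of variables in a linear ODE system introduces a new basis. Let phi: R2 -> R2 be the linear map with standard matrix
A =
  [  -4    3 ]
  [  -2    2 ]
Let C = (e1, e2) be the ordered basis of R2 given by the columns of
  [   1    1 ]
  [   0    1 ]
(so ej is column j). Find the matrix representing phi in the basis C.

Let P have columns e1, e2. Then [phi]_C = P^(-1) A P.
Here det P = 1, so P^(-1) is integer; computing A P first and then P^(-1)(A P) gives [[-2, -1], [-2, 0]].

[[-2, -1], [-2, 0]]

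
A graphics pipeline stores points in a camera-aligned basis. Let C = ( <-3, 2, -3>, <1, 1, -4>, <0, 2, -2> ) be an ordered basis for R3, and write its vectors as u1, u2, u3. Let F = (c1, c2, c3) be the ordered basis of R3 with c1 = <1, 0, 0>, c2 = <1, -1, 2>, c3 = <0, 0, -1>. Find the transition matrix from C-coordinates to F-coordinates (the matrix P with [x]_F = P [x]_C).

Take x = uj: its C-coordinates are the j-th standard unit vector, so P e_j — column j of P — equals [uj]_F.
u1 = -c1 - 2c2 - c3, giving column 1 = <-1, -2, -1>; repeating for each j gives P = [[-1, 2, 2], [-2, -1, -2], [-1, 2, -2]].

[[-1, 2, 2], [-2, -1, -2], [-1, 2, -2]]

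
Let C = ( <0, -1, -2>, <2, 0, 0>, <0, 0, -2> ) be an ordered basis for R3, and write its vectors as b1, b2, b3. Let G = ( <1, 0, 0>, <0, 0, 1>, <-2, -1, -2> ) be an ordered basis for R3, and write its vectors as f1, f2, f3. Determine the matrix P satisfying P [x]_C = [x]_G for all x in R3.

[[2, 2, 0], [0, 0, -2], [1, 0, 0]]

Column j of P is [bj]_G, since P maps C-coordinates to G-coordinates.
Expressing b1 in G: b1 = 2f1 + 0·f2 + f3, so column 1 of P is <2, 0, 1>.
Doing the same for each bj gives P = [[2, 2, 0], [0, 0, -2], [1, 0, 0]].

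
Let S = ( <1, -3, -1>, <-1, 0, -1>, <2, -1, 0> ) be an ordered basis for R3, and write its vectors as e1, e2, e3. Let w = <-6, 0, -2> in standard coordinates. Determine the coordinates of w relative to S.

<1, 1, -3>

Write w = c_1 e1 + ... + c_3 e3 and solve for the c_i.
Gaussian elimination on [M | w] yields c = (1, 1, -3).
Check: e1 + e2 - 3e3 = <-6, 0, -2>.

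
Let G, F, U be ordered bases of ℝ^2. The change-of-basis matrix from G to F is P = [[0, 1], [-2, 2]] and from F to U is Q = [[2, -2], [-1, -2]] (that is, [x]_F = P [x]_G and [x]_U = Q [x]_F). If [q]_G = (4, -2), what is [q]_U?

(20, 26)

Composing the changes, [q]_U = Q P [q]_G.
Q P = [[4, -2], [4, -5]]; applying this to (4, -2) gives (20, 26).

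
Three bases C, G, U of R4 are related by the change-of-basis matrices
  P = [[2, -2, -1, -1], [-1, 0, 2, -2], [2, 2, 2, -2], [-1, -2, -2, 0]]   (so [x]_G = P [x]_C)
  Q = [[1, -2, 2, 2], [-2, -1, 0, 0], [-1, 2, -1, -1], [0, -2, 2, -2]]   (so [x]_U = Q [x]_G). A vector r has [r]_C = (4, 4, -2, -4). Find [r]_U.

Composing the changes, [r]_U = Q P [r]_C.
Q P = [[6, -2, -5, -1], [-3, 4, 0, 4], [-5, 2, 5, -1], [8, 8, 4, 0]]; applying this to (4, 4, -2, -4) gives (30, -12, -18, 56).

(30, -12, -18, 56)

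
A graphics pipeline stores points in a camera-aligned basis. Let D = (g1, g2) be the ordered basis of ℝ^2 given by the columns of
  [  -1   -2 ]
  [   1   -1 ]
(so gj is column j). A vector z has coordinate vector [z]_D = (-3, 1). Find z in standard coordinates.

(1, -4)

By definition z = -3g1 + g2.
Summing componentwise gives (1, -4).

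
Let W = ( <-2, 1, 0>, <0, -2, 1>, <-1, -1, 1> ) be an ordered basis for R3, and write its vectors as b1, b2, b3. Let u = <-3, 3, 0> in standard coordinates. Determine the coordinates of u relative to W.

<0, -3, 3>

Write u = c_1 b1 + ... + c_3 b3 and solve for the c_i.
Gaussian elimination on [M | u] yields c = (0, -3, 3).
Check: 0·b1 - 3b2 + 3b3 = <-3, 3, 0>.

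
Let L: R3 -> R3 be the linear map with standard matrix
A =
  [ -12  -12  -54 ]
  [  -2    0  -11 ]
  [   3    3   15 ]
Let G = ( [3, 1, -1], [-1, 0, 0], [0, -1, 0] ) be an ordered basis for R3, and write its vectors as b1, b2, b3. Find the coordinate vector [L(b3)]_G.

[3, -3, 3]

Compute L(b3) = A b3 = [12, 0, -3] in standard coordinates.
Then write this in G-coordinates: solve for y in y_1 b1 + ... + y_3 b3 = [12, 0, -3].
This gives y = [3, -3, 3], which is column 3 of [L]_G.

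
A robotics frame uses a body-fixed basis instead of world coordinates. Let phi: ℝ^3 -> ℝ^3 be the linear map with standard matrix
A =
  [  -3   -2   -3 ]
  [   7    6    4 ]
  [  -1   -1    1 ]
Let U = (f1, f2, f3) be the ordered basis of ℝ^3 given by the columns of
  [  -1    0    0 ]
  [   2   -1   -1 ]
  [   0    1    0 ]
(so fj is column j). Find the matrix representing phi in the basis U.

The j-th column of [phi]_U is [phi(fj)]_U.
phi(f1) = A f1 = (-1, 5, -1) = f1 - f2 - 2f3, so column 1 is (1, -1, -2).
Repeating for f2, f3 and assembling the columns gives [[1, 1, -2], [-1, 2, 1], [-2, 2, 1]].

[[1, 1, -2], [-1, 2, 1], [-2, 2, 1]]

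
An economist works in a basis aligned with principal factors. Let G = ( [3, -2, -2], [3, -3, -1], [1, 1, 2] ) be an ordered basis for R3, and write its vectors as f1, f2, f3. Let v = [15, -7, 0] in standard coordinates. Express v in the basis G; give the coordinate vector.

[2, 2, 3]

Write v = c_1 f1 + ... + c_3 f3 and solve for the c_i.
Solving this 3x3 system gives c = (2, 2, 3).
Check: 2f1 + 2f2 + 3f3 = [15, -7, 0].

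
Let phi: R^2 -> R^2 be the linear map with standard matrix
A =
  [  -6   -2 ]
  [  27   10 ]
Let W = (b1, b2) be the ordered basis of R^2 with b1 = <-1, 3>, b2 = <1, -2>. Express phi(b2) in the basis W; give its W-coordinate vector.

Compute phi(b2) = A b2 = <-2, 7> in standard coordinates.
Then write this in W-coordinates: solve for y in y_1 b1 + y_2 b2 = <-2, 7>.
This gives y = <3, 1>, which is column 2 of [phi]_W.

<3, 1>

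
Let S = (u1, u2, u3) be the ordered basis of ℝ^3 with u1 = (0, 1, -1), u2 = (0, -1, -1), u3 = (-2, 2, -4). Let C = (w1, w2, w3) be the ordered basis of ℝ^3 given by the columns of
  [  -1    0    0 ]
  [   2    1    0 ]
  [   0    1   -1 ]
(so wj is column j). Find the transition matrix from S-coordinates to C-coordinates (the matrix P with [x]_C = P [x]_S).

[[0, 0, 2], [1, -1, -2], [2, 0, 2]]

Column j of P is [uj]_C, since P maps S-coordinates to C-coordinates.
Expressing u1 in C: u1 = 0·w1 + w2 + 2w3, so column 1 of P is (0, 1, 2).
Doing the same for each uj gives P = [[0, 0, 2], [1, -1, -2], [2, 0, 2]].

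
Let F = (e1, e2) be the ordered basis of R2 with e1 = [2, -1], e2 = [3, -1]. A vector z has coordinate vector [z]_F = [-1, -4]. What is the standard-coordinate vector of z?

[-14, 5]

z = M [z]_F, where M has columns e1, e2.
Carrying out the matrix-vector product, z = [-14, 5].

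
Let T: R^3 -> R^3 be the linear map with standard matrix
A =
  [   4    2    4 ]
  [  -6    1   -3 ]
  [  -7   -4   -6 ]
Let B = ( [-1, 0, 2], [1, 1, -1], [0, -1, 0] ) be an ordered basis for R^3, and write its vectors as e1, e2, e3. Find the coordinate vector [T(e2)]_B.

[-3, -1, 1]

Compute T(e2) = A e2 = [2, -2, -5] in standard coordinates.
Then write this in B-coordinates: solve for y in y_1 e1 + ... + y_3 e3 = [2, -2, -5].
This gives y = [-3, -1, 1], which is column 2 of [T]_B.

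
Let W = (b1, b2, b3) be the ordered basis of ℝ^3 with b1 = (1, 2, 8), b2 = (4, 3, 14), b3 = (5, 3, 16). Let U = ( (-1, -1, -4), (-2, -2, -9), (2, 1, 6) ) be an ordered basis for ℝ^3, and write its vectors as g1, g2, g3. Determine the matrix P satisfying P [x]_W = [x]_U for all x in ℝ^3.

[[1, -2, -1], [-2, 0, 0], [-1, 1, 2]]

Column j of P is [bj]_U, since P maps W-coordinates to U-coordinates.
Expressing b1 in U: b1 = g1 - 2g2 - g3, so column 1 of P is (1, -2, -1).
Doing the same for each bj gives P = [[1, -2, -1], [-2, 0, 0], [-1, 1, 2]].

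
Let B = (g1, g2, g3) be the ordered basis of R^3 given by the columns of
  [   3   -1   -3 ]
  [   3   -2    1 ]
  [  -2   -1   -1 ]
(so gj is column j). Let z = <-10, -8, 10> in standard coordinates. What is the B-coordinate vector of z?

We seek scalars with c_1 g1 + ... + c_3 g3 = z; equivalently solve M c = z where the columns of M are g1, ..., g3.
Gaussian elimination on [M | z] yields c = (-4, -2, 0).
Check: -4g1 - 2g2 + 0·g3 = <-10, -8, 10>.

<-4, -2, 0>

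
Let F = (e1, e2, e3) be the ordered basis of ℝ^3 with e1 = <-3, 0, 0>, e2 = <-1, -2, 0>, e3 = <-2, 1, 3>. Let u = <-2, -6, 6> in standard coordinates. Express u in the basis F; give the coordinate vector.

We seek scalars with c_1 e1 + ... + c_3 e3 = u; equivalently solve M c = u where the columns of M are e1, ..., e3.
Row-reducing the augmented matrix [M | u] gives c = (-2, 4, 2).
Check: -2e1 + 4e2 + 2e3 = <-2, -6, 6>.

<-2, 4, 2>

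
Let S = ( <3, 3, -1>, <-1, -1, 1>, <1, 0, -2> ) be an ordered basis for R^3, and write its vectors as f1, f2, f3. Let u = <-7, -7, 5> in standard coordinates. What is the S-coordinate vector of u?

Write u = c_1 f1 + ... + c_3 f3 and solve for the c_i.
Solving this 3x3 system gives c = (-1, 4, 0).
Check: -f1 + 4f2 + 0·f3 = <-7, -7, 5>.

<-1, 4, 0>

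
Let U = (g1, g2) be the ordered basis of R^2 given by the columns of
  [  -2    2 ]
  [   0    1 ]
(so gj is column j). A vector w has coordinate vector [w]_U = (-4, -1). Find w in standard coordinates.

(6, -1)

The coordinates say w = -4g1 - g2; adding the scaled basis vectors gives (6, -1).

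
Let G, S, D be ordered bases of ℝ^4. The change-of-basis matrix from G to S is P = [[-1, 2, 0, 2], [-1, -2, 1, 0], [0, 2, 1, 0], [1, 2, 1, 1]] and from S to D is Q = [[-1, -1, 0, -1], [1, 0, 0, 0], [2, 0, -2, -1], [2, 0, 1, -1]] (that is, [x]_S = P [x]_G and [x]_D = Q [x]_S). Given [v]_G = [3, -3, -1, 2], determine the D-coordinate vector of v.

Apply P to get S-coordinates [-5, 2, -7, -2], then Q to get D-coordinates.
The result is [v]_D = [5, -5, 6, -15].

[5, -5, 6, -15]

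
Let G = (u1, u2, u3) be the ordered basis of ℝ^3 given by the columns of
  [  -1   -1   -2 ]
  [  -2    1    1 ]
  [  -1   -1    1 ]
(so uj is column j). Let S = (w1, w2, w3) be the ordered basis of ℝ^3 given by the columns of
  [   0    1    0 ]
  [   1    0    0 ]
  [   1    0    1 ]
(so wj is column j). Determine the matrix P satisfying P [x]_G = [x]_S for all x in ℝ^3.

Take x = uj: its G-coordinates are the j-th standard unit vector, so P e_j — column j of P — equals [uj]_S.
u1 = -2w1 - w2 + w3, giving column 1 = <-2, -1, 1>; repeating for each j gives P = [[-2, 1, 1], [-1, -1, -2], [1, -2, 0]].

[[-2, 1, 1], [-1, -1, -2], [1, -2, 0]]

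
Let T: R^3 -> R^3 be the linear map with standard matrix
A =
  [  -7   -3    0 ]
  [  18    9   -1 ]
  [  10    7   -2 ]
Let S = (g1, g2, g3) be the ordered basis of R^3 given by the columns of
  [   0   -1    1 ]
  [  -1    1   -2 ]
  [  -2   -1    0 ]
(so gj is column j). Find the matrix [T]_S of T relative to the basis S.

[[2, 1, 2], [-1, -1, 0], [2, 3, -1]]

With P the matrix whose columns are g1, ..., g3, [T]_S = P^(-1) A P.
Column by column: T(g1) = A g1 = (3, -7, -3); its S-coordinates (2, -1, 2) give column 1.
Continuing for each basis vector yields [T]_S = [[2, 1, 2], [-1, -1, 0], [2, 3, -1]].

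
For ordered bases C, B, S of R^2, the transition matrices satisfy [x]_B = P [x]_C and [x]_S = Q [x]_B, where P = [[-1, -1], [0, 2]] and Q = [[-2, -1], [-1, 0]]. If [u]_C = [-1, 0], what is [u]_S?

Composing the changes, [u]_S = Q P [u]_C.
Q P = [[2, 0], [1, 1]]; applying this to [-1, 0] gives [-2, -1].

[-2, -1]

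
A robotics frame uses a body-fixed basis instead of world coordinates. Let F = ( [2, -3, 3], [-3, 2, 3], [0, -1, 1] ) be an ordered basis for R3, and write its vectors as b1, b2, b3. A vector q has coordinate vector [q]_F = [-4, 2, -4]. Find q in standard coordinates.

[-14, 20, -10]

q = M [q]_F, where M has columns b1, ..., b3.
Carrying out the matrix-vector product, q = [-14, 20, -10].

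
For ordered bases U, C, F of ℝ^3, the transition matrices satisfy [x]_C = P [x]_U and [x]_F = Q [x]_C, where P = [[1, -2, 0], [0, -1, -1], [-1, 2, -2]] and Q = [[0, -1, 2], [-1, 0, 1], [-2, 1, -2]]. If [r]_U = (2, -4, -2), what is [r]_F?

First [r]_C = P [r]_U = (10, 6, -6).
Then [r]_F = Q [r]_C = (-18, -16, -2).

(-18, -16, -2)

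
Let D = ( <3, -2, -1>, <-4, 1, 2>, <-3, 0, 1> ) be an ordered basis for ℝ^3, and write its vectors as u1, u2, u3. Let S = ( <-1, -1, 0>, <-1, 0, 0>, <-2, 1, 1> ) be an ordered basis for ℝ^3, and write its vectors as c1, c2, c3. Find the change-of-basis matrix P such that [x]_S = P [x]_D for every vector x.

Column j of P is [uj]_S, since P maps D-coordinates to S-coordinates.
Expressing u1 in S: u1 = c1 - 2c2 - c3, so column 1 of P is <1, -2, -1>.
Doing the same for each uj gives P = [[1, 1, 1], [-2, -1, 0], [-1, 2, 1]].

[[1, 1, 1], [-2, -1, 0], [-1, 2, 1]]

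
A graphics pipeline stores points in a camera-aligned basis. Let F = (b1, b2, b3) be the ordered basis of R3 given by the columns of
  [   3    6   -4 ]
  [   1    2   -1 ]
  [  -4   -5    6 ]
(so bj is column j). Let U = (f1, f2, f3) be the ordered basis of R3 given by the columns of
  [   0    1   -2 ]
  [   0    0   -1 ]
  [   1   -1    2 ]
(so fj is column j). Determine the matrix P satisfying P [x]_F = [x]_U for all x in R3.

Take x = bj: its F-coordinates are the j-th standard unit vector, so P e_j — column j of P — equals [bj]_U.
b1 = -f1 + f2 - f3, giving column 1 = [-1, 1, -1]; repeating for each j gives P = [[-1, 1, 2], [1, 2, -2], [-1, -2, 1]].

[[-1, 1, 2], [1, 2, -2], [-1, -2, 1]]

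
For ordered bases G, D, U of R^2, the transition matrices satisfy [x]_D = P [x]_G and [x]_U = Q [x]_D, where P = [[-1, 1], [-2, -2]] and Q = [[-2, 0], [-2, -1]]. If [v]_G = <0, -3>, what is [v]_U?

<6, 0>

Apply P to get D-coordinates <-3, 6>, then Q to get U-coordinates.
The result is [v]_U = <6, 0>.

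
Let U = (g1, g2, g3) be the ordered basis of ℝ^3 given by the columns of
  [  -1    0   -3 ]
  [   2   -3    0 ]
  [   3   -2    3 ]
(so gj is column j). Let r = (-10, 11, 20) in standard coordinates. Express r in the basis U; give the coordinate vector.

(4, -1, 2)

We seek scalars with c_1 g1 + ... + c_3 g3 = r; equivalently solve M c = r where the columns of M are g1, ..., g3.
Solving this 3x3 system gives c = (4, -1, 2).
Check: 4g1 - g2 + 2g3 = (-10, 11, 20).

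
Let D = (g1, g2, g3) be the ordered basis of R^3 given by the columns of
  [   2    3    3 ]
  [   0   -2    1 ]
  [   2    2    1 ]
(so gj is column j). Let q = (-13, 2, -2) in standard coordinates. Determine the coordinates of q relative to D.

Write q = c_1 g1 + ... + c_3 g3 and solve for the c_i.
Solving this 3x3 system gives c = (4, -3, -4).
Check: 4g1 - 3g2 - 4g3 = (-13, 2, -2).

(4, -3, -4)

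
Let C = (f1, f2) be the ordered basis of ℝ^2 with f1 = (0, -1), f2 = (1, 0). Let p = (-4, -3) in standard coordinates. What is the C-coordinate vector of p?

We seek scalars with c_1 f1 + c_2 f2 = p; equivalently solve M c = p where the columns of M are f1, f2.
System: 0c_1 + c_2 = -4, -c_1 + 0c_2 = -3; solving gives c_1 = 3, c_2 = -4.
Check: 3f1 - 4f2 = (-4, -3).

(3, -4)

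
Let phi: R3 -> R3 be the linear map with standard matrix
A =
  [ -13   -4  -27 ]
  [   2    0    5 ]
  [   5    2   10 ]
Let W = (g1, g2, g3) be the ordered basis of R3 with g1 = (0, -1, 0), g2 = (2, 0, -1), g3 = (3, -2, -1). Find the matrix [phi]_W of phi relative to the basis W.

The j-th column of [phi]_W is [phi(gj)]_W.
phi(g1) = A g1 = (4, 0, -2) = 0·g1 + 2g2 + 0·g3, so column 1 is (0, 2, 0).
Repeating for g2, g3 and assembling the columns gives [[0, -1, 3], [2, -1, 1], [0, 1, -2]].

[[0, -1, 3], [2, -1, 1], [0, 1, -2]]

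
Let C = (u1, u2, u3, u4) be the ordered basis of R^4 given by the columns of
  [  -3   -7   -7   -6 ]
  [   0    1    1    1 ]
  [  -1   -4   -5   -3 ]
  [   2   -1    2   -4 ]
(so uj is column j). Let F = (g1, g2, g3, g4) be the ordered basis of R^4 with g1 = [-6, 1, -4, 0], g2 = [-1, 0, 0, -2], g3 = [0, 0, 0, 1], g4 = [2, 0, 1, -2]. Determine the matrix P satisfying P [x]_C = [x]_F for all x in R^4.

[[0, 1, 1, 1], [1, 1, -1, 2], [2, 1, -2, 2], [-1, 0, -1, 1]]

Take x = uj: its C-coordinates are the j-th standard unit vector, so P e_j — column j of P — equals [uj]_F.
u1 = 0·g1 + g2 + 2g3 - g4, giving column 1 = [0, 1, 2, -1]; repeating for each j gives P = [[0, 1, 1, 1], [1, 1, -1, 2], [2, 1, -2, 2], [-1, 0, -1, 1]].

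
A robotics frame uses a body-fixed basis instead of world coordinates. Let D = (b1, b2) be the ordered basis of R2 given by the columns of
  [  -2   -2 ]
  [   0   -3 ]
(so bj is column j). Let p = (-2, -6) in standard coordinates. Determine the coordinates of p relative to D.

(-1, 2)

Write p = c_1 b1 + c_2 b2 and solve for the c_i.
System: -2c_1 - 2c_2 = -2, 0c_1 - 3c_2 = -6; solving gives c_1 = -1, c_2 = 2.
Check: -b1 + 2b2 = (-2, -6).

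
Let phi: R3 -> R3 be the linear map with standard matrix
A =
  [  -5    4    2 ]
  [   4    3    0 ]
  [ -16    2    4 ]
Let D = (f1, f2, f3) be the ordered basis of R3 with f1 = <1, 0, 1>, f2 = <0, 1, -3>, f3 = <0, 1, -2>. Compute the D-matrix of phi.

With P the matrix whose columns are f1, ..., f3, [phi]_D = P^(-1) A P.
Column by column: phi(f1) = A f1 = <-3, 4, -12>; its D-coordinates <-3, 1, 3> give column 1.
Continuing for each basis vector yields [phi]_D = [[-3, -2, 0], [1, 2, 0], [3, 1, 3]].

[[-3, -2, 0], [1, 2, 0], [3, 1, 3]]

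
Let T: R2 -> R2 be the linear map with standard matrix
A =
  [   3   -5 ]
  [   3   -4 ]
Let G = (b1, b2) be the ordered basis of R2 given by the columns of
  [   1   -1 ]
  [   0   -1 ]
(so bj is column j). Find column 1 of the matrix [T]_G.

(0, -3)

Column 1 of [T]_G is the G-coordinate vector of T(b1).
In standard coordinates T(b1) = A b1 = (3, 3).
Converting to G: (3, 3) = 0·b1 - 3b2, so the coordinate vector is (0, -3).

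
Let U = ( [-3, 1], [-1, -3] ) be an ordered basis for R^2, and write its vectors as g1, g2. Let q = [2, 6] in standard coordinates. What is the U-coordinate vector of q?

[0, -2]

We seek scalars with c_1 g1 + c_2 g2 = q; equivalently solve M c = q where the columns of M are g1, g2.
System: -3c_1 - c_2 = 2, c_1 - 3c_2 = 6; solving gives c_1 = 0, c_2 = -2.
Check: 0·g1 - 2g2 = [2, 6].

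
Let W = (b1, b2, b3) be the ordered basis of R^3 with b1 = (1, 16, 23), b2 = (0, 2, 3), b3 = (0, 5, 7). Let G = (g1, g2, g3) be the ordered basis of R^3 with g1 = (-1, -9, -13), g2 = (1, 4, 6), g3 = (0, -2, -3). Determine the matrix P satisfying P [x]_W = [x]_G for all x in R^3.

[[-2, 0, -1], [-1, 0, -1], [-1, -1, 0]]

Take x = bj: its W-coordinates are the j-th standard unit vector, so P e_j — column j of P — equals [bj]_G.
b1 = -2g1 - g2 - g3, giving column 1 = (-2, -1, -1); repeating for each j gives P = [[-2, 0, -1], [-1, 0, -1], [-1, -1, 0]].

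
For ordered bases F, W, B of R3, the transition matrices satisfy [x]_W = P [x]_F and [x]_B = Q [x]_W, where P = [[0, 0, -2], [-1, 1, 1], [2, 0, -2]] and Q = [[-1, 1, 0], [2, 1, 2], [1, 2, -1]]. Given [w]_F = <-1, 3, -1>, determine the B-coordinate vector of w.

Composing the changes, [w]_B = Q P [w]_F.
Q P = [[-1, 1, 3], [3, 1, -7], [-4, 2, 2]]; applying this to <-1, 3, -1> gives <1, 7, 8>.

<1, 7, 8>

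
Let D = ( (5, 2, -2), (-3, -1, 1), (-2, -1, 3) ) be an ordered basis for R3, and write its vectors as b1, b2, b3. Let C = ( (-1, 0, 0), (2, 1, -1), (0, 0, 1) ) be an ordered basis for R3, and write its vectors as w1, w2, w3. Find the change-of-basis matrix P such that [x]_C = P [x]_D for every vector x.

Column j of P is [bj]_C, since P maps D-coordinates to C-coordinates.
Expressing b1 in C: b1 = -w1 + 2w2 + 0·w3, so column 1 of P is (-1, 2, 0).
Doing the same for each bj gives P = [[-1, 1, 0], [2, -1, -1], [0, 0, 2]].

[[-1, 1, 0], [2, -1, -1], [0, 0, 2]]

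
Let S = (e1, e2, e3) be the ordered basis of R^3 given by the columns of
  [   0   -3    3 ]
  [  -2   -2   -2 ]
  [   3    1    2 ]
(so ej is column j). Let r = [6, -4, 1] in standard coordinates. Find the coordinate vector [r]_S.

[-2, 1, 3]

We seek scalars with c_1 e1 + ... + c_3 e3 = r; equivalently solve M c = r where the columns of M are e1, ..., e3.
Gaussian elimination on [M | r] yields c = (-2, 1, 3).
Check: -2e1 + e2 + 3e3 = [6, -4, 1].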